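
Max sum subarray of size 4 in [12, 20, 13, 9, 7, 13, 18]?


[0:4]: 54
[1:5]: 49
[2:6]: 42
[3:7]: 47

Max: 54 at [0:4]


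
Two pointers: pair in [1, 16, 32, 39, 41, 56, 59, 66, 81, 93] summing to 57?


lo=0(1)+hi=9(93)=94
lo=0(1)+hi=8(81)=82
lo=0(1)+hi=7(66)=67
lo=0(1)+hi=6(59)=60
lo=0(1)+hi=5(56)=57

Yes: 1+56=57


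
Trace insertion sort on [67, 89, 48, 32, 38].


Initial: [67, 89, 48, 32, 38]
Insert 89: [67, 89, 48, 32, 38]
Insert 48: [48, 67, 89, 32, 38]
Insert 32: [32, 48, 67, 89, 38]
Insert 38: [32, 38, 48, 67, 89]

Sorted: [32, 38, 48, 67, 89]


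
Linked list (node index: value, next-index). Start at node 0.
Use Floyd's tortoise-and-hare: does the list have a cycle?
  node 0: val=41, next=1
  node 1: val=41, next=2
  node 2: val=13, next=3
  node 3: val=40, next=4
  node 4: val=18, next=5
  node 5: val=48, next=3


Floyd's tortoise (slow, +1) and hare (fast, +2):
  init: slow=0, fast=0
  step 1: slow=1, fast=2
  step 2: slow=2, fast=4
  step 3: slow=3, fast=3
  slow == fast at node 3: cycle detected

Cycle: yes


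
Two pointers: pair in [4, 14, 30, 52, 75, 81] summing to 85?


lo=0(4)+hi=5(81)=85

Yes: 4+81=85


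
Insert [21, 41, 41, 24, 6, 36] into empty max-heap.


Insert 21: [21]
Insert 41: [41, 21]
Insert 41: [41, 21, 41]
Insert 24: [41, 24, 41, 21]
Insert 6: [41, 24, 41, 21, 6]
Insert 36: [41, 24, 41, 21, 6, 36]

Final heap: [41, 24, 41, 21, 6, 36]


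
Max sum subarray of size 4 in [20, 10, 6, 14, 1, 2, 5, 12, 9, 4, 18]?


[0:4]: 50
[1:5]: 31
[2:6]: 23
[3:7]: 22
[4:8]: 20
[5:9]: 28
[6:10]: 30
[7:11]: 43

Max: 50 at [0:4]


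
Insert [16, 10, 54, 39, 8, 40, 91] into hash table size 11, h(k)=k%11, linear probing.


Insert 16: h=5 -> slot 5
Insert 10: h=10 -> slot 10
Insert 54: h=10, 1 probes -> slot 0
Insert 39: h=6 -> slot 6
Insert 8: h=8 -> slot 8
Insert 40: h=7 -> slot 7
Insert 91: h=3 -> slot 3

Table: [54, None, None, 91, None, 16, 39, 40, 8, None, 10]


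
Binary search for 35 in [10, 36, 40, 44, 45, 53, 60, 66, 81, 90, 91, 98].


Step 1: lo=0, hi=11, mid=5, val=53
Step 2: lo=0, hi=4, mid=2, val=40
Step 3: lo=0, hi=1, mid=0, val=10
Step 4: lo=1, hi=1, mid=1, val=36

Not found


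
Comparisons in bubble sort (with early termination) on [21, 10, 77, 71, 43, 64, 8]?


Algorithm: bubble sort (with early termination)
Input: [21, 10, 77, 71, 43, 64, 8]
Sorted: [8, 10, 21, 43, 64, 71, 77]

21


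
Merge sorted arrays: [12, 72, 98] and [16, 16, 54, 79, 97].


Take 12 from A
Take 16 from B
Take 16 from B
Take 54 from B
Take 72 from A
Take 79 from B
Take 97 from B

Merged: [12, 16, 16, 54, 72, 79, 97, 98]


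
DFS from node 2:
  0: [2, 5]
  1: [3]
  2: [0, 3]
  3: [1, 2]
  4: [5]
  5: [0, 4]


Visit 2, push [3, 0]
Visit 0, push [5]
Visit 5, push [4]
Visit 4, push []
Visit 3, push [1]
Visit 1, push []

DFS order: [2, 0, 5, 4, 3, 1]


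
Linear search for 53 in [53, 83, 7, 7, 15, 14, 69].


i=0: 53==53 found!

Found at 0, 1 comps


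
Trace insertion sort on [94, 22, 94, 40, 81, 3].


Initial: [94, 22, 94, 40, 81, 3]
Insert 22: [22, 94, 94, 40, 81, 3]
Insert 94: [22, 94, 94, 40, 81, 3]
Insert 40: [22, 40, 94, 94, 81, 3]
Insert 81: [22, 40, 81, 94, 94, 3]
Insert 3: [3, 22, 40, 81, 94, 94]

Sorted: [3, 22, 40, 81, 94, 94]


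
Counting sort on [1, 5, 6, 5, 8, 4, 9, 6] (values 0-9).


Input: [1, 5, 6, 5, 8, 4, 9, 6]
Counts: [0, 1, 0, 0, 1, 2, 2, 0, 1, 1]

Sorted: [1, 4, 5, 5, 6, 6, 8, 9]


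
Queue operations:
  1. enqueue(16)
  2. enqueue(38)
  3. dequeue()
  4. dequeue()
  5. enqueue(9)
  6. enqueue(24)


enqueue(16) -> [16]
enqueue(38) -> [16, 38]
dequeue()->16, [38]
dequeue()->38, []
enqueue(9) -> [9]
enqueue(24) -> [9, 24]

Final queue: [9, 24]


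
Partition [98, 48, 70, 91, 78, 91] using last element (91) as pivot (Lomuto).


Pivot: 91
  48 <= 91: swap -> [48, 98, 70, 91, 78, 91]
  70 <= 91: swap -> [48, 70, 98, 91, 78, 91]
  91 <= 91: swap -> [48, 70, 91, 98, 78, 91]
  78 <= 91: swap -> [48, 70, 91, 78, 98, 91]
Place pivot at 4: [48, 70, 91, 78, 91, 98]

Partitioned: [48, 70, 91, 78, 91, 98]


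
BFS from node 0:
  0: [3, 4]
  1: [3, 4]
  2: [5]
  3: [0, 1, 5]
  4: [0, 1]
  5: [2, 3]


Visit 0, enqueue [3, 4]
Visit 3, enqueue [1, 5]
Visit 4, enqueue []
Visit 1, enqueue []
Visit 5, enqueue [2]
Visit 2, enqueue []

BFS order: [0, 3, 4, 1, 5, 2]


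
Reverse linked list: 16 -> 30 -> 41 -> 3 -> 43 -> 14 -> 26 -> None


Step 1: curr=16, set curr.next=prev(None) | reversed so far: 16
Step 2: curr=30, set curr.next=prev(16) | reversed so far: 30 -> 16
Step 3: curr=41, set curr.next=prev(30) | reversed so far: 41 -> 30 -> 16
Step 4: curr=3, set curr.next=prev(41) | reversed so far: 3 -> 41 -> 30 -> 16
Step 5: curr=43, set curr.next=prev(3) | reversed so far: 43 -> 3 -> 41 -> 30 -> 16
Step 6: curr=14, set curr.next=prev(43) | reversed so far: 14 -> 43 -> 3 -> 41 -> 30 -> 16
Step 7: curr=26, set curr.next=prev(14) | reversed so far: 26 -> 14 -> 43 -> 3 -> 41 -> 30 -> 16

26 -> 14 -> 43 -> 3 -> 41 -> 30 -> 16 -> None


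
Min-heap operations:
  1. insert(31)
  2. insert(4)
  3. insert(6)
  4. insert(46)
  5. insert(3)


insert(31) -> [31]
insert(4) -> [4, 31]
insert(6) -> [4, 31, 6]
insert(46) -> [4, 31, 6, 46]
insert(3) -> [3, 4, 6, 46, 31]

Final heap: [3, 4, 6, 46, 31]


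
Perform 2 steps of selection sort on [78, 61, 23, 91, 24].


Initial: [78, 61, 23, 91, 24]
Step 1: min=23 at 2
  Swap: [23, 61, 78, 91, 24]
Step 2: min=24 at 4
  Swap: [23, 24, 78, 91, 61]

After 2 steps: [23, 24, 78, 91, 61]


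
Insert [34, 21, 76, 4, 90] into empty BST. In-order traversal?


Insert 34: root
Insert 21: L from 34
Insert 76: R from 34
Insert 4: L from 34 -> L from 21
Insert 90: R from 34 -> R from 76

In-order: [4, 21, 34, 76, 90]


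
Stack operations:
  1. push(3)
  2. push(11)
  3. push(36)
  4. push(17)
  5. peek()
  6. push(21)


push(3) -> [3]
push(11) -> [3, 11]
push(36) -> [3, 11, 36]
push(17) -> [3, 11, 36, 17]
peek()->17
push(21) -> [3, 11, 36, 17, 21]

Final stack: [3, 11, 36, 17, 21]


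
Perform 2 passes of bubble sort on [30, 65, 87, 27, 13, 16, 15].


Initial: [30, 65, 87, 27, 13, 16, 15]
Pass 1: [30, 65, 27, 13, 16, 15, 87] (4 swaps)
Pass 2: [30, 27, 13, 16, 15, 65, 87] (4 swaps)

After 2 passes: [30, 27, 13, 16, 15, 65, 87]


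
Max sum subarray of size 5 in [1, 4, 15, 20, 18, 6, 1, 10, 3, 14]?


[0:5]: 58
[1:6]: 63
[2:7]: 60
[3:8]: 55
[4:9]: 38
[5:10]: 34

Max: 63 at [1:6]


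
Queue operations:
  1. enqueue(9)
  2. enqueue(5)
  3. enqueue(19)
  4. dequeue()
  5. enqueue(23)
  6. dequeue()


enqueue(9) -> [9]
enqueue(5) -> [9, 5]
enqueue(19) -> [9, 5, 19]
dequeue()->9, [5, 19]
enqueue(23) -> [5, 19, 23]
dequeue()->5, [19, 23]

Final queue: [19, 23]


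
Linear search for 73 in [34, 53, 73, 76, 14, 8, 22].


i=0: 34!=73
i=1: 53!=73
i=2: 73==73 found!

Found at 2, 3 comps


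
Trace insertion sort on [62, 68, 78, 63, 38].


Initial: [62, 68, 78, 63, 38]
Insert 68: [62, 68, 78, 63, 38]
Insert 78: [62, 68, 78, 63, 38]
Insert 63: [62, 63, 68, 78, 38]
Insert 38: [38, 62, 63, 68, 78]

Sorted: [38, 62, 63, 68, 78]


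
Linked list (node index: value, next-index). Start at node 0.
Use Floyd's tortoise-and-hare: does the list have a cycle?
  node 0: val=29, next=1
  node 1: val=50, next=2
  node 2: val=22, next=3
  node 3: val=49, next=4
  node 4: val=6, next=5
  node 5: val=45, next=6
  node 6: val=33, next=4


Floyd's tortoise (slow, +1) and hare (fast, +2):
  init: slow=0, fast=0
  step 1: slow=1, fast=2
  step 2: slow=2, fast=4
  step 3: slow=3, fast=6
  step 4: slow=4, fast=5
  step 5: slow=5, fast=4
  step 6: slow=6, fast=6
  slow == fast at node 6: cycle detected

Cycle: yes


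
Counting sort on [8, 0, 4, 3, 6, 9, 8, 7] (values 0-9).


Input: [8, 0, 4, 3, 6, 9, 8, 7]
Counts: [1, 0, 0, 1, 1, 0, 1, 1, 2, 1]

Sorted: [0, 3, 4, 6, 7, 8, 8, 9]


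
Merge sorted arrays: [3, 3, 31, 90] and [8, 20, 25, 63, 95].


Take 3 from A
Take 3 from A
Take 8 from B
Take 20 from B
Take 25 from B
Take 31 from A
Take 63 from B
Take 90 from A

Merged: [3, 3, 8, 20, 25, 31, 63, 90, 95]


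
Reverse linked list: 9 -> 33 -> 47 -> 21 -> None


Step 1: curr=9, set curr.next=prev(None) | reversed so far: 9
Step 2: curr=33, set curr.next=prev(9) | reversed so far: 33 -> 9
Step 3: curr=47, set curr.next=prev(33) | reversed so far: 47 -> 33 -> 9
Step 4: curr=21, set curr.next=prev(47) | reversed so far: 21 -> 47 -> 33 -> 9

21 -> 47 -> 33 -> 9 -> None


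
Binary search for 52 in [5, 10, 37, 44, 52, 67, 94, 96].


Step 1: lo=0, hi=7, mid=3, val=44
Step 2: lo=4, hi=7, mid=5, val=67
Step 3: lo=4, hi=4, mid=4, val=52

Found at index 4


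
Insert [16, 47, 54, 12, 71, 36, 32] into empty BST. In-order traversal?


Insert 16: root
Insert 47: R from 16
Insert 54: R from 16 -> R from 47
Insert 12: L from 16
Insert 71: R from 16 -> R from 47 -> R from 54
Insert 36: R from 16 -> L from 47
Insert 32: R from 16 -> L from 47 -> L from 36

In-order: [12, 16, 32, 36, 47, 54, 71]


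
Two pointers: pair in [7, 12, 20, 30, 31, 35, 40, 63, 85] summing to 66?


lo=0(7)+hi=8(85)=92
lo=0(7)+hi=7(63)=70
lo=0(7)+hi=6(40)=47
lo=1(12)+hi=6(40)=52
lo=2(20)+hi=6(40)=60
lo=3(30)+hi=6(40)=70
lo=3(30)+hi=5(35)=65
lo=4(31)+hi=5(35)=66

Yes: 31+35=66


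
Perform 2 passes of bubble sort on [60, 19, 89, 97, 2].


Initial: [60, 19, 89, 97, 2]
Pass 1: [19, 60, 89, 2, 97] (2 swaps)
Pass 2: [19, 60, 2, 89, 97] (1 swaps)

After 2 passes: [19, 60, 2, 89, 97]


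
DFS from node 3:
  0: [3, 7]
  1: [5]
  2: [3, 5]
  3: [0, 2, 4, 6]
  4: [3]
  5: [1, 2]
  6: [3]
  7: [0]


Visit 3, push [6, 4, 2, 0]
Visit 0, push [7]
Visit 7, push []
Visit 2, push [5]
Visit 5, push [1]
Visit 1, push []
Visit 4, push []
Visit 6, push []

DFS order: [3, 0, 7, 2, 5, 1, 4, 6]


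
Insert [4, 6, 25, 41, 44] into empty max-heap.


Insert 4: [4]
Insert 6: [6, 4]
Insert 25: [25, 4, 6]
Insert 41: [41, 25, 6, 4]
Insert 44: [44, 41, 6, 4, 25]

Final heap: [44, 41, 6, 4, 25]


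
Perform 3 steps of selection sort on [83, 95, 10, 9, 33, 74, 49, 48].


Initial: [83, 95, 10, 9, 33, 74, 49, 48]
Step 1: min=9 at 3
  Swap: [9, 95, 10, 83, 33, 74, 49, 48]
Step 2: min=10 at 2
  Swap: [9, 10, 95, 83, 33, 74, 49, 48]
Step 3: min=33 at 4
  Swap: [9, 10, 33, 83, 95, 74, 49, 48]

After 3 steps: [9, 10, 33, 83, 95, 74, 49, 48]


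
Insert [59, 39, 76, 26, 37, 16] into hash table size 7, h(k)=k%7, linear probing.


Insert 59: h=3 -> slot 3
Insert 39: h=4 -> slot 4
Insert 76: h=6 -> slot 6
Insert 26: h=5 -> slot 5
Insert 37: h=2 -> slot 2
Insert 16: h=2, 5 probes -> slot 0

Table: [16, None, 37, 59, 39, 26, 76]


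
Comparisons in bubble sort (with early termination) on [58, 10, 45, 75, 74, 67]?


Algorithm: bubble sort (with early termination)
Input: [58, 10, 45, 75, 74, 67]
Sorted: [10, 45, 58, 67, 74, 75]

12


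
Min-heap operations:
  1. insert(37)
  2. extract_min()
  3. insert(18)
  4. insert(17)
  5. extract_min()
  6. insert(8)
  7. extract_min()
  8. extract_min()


insert(37) -> [37]
extract_min()->37, []
insert(18) -> [18]
insert(17) -> [17, 18]
extract_min()->17, [18]
insert(8) -> [8, 18]
extract_min()->8, [18]
extract_min()->18, []

Final heap: []


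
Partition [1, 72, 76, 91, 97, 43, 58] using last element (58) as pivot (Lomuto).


Pivot: 58
  1 <= 58: advance i (no swap)
  43 <= 58: swap -> [1, 43, 76, 91, 97, 72, 58]
Place pivot at 2: [1, 43, 58, 91, 97, 72, 76]

Partitioned: [1, 43, 58, 91, 97, 72, 76]


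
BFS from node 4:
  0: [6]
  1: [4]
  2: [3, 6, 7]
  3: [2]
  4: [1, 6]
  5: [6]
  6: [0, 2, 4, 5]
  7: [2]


Visit 4, enqueue [1, 6]
Visit 1, enqueue []
Visit 6, enqueue [0, 2, 5]
Visit 0, enqueue []
Visit 2, enqueue [3, 7]
Visit 5, enqueue []
Visit 3, enqueue []
Visit 7, enqueue []

BFS order: [4, 1, 6, 0, 2, 5, 3, 7]


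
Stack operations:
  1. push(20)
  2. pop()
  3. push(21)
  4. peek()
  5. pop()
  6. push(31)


push(20) -> [20]
pop()->20, []
push(21) -> [21]
peek()->21
pop()->21, []
push(31) -> [31]

Final stack: [31]


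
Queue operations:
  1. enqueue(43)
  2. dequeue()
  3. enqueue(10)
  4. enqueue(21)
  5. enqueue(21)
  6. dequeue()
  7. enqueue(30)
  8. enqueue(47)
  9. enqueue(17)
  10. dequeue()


enqueue(43) -> [43]
dequeue()->43, []
enqueue(10) -> [10]
enqueue(21) -> [10, 21]
enqueue(21) -> [10, 21, 21]
dequeue()->10, [21, 21]
enqueue(30) -> [21, 21, 30]
enqueue(47) -> [21, 21, 30, 47]
enqueue(17) -> [21, 21, 30, 47, 17]
dequeue()->21, [21, 30, 47, 17]

Final queue: [21, 30, 47, 17]


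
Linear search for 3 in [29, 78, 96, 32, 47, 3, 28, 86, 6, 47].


i=0: 29!=3
i=1: 78!=3
i=2: 96!=3
i=3: 32!=3
i=4: 47!=3
i=5: 3==3 found!

Found at 5, 6 comps


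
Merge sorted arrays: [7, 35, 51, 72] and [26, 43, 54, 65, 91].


Take 7 from A
Take 26 from B
Take 35 from A
Take 43 from B
Take 51 from A
Take 54 from B
Take 65 from B
Take 72 from A

Merged: [7, 26, 35, 43, 51, 54, 65, 72, 91]


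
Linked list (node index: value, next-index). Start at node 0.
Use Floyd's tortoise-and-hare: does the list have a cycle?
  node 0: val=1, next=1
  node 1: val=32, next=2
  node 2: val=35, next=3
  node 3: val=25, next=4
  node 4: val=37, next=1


Floyd's tortoise (slow, +1) and hare (fast, +2):
  init: slow=0, fast=0
  step 1: slow=1, fast=2
  step 2: slow=2, fast=4
  step 3: slow=3, fast=2
  step 4: slow=4, fast=4
  slow == fast at node 4: cycle detected

Cycle: yes


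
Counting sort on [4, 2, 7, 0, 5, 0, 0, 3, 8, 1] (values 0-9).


Input: [4, 2, 7, 0, 5, 0, 0, 3, 8, 1]
Counts: [3, 1, 1, 1, 1, 1, 0, 1, 1, 0]

Sorted: [0, 0, 0, 1, 2, 3, 4, 5, 7, 8]


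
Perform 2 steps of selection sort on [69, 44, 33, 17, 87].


Initial: [69, 44, 33, 17, 87]
Step 1: min=17 at 3
  Swap: [17, 44, 33, 69, 87]
Step 2: min=33 at 2
  Swap: [17, 33, 44, 69, 87]

After 2 steps: [17, 33, 44, 69, 87]


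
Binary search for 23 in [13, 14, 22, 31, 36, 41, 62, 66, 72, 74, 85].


Step 1: lo=0, hi=10, mid=5, val=41
Step 2: lo=0, hi=4, mid=2, val=22
Step 3: lo=3, hi=4, mid=3, val=31

Not found


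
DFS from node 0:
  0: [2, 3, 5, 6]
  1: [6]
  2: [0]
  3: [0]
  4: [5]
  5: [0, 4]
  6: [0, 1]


Visit 0, push [6, 5, 3, 2]
Visit 2, push []
Visit 3, push []
Visit 5, push [4]
Visit 4, push []
Visit 6, push [1]
Visit 1, push []

DFS order: [0, 2, 3, 5, 4, 6, 1]


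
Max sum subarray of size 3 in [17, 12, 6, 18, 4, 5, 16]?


[0:3]: 35
[1:4]: 36
[2:5]: 28
[3:6]: 27
[4:7]: 25

Max: 36 at [1:4]


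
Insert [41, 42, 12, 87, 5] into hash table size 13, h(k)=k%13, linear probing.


Insert 41: h=2 -> slot 2
Insert 42: h=3 -> slot 3
Insert 12: h=12 -> slot 12
Insert 87: h=9 -> slot 9
Insert 5: h=5 -> slot 5

Table: [None, None, 41, 42, None, 5, None, None, None, 87, None, None, 12]


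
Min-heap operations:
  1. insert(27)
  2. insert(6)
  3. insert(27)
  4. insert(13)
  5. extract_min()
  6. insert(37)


insert(27) -> [27]
insert(6) -> [6, 27]
insert(27) -> [6, 27, 27]
insert(13) -> [6, 13, 27, 27]
extract_min()->6, [13, 27, 27]
insert(37) -> [13, 27, 27, 37]

Final heap: [13, 27, 27, 37]


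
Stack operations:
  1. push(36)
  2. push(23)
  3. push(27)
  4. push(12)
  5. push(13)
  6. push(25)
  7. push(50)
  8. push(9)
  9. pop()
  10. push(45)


push(36) -> [36]
push(23) -> [36, 23]
push(27) -> [36, 23, 27]
push(12) -> [36, 23, 27, 12]
push(13) -> [36, 23, 27, 12, 13]
push(25) -> [36, 23, 27, 12, 13, 25]
push(50) -> [36, 23, 27, 12, 13, 25, 50]
push(9) -> [36, 23, 27, 12, 13, 25, 50, 9]
pop()->9, [36, 23, 27, 12, 13, 25, 50]
push(45) -> [36, 23, 27, 12, 13, 25, 50, 45]

Final stack: [36, 23, 27, 12, 13, 25, 50, 45]


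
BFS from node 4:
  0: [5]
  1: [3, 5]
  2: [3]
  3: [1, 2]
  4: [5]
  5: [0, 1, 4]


Visit 4, enqueue [5]
Visit 5, enqueue [0, 1]
Visit 0, enqueue []
Visit 1, enqueue [3]
Visit 3, enqueue [2]
Visit 2, enqueue []

BFS order: [4, 5, 0, 1, 3, 2]


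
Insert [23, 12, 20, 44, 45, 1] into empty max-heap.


Insert 23: [23]
Insert 12: [23, 12]
Insert 20: [23, 12, 20]
Insert 44: [44, 23, 20, 12]
Insert 45: [45, 44, 20, 12, 23]
Insert 1: [45, 44, 20, 12, 23, 1]

Final heap: [45, 44, 20, 12, 23, 1]


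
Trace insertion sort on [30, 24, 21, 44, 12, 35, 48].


Initial: [30, 24, 21, 44, 12, 35, 48]
Insert 24: [24, 30, 21, 44, 12, 35, 48]
Insert 21: [21, 24, 30, 44, 12, 35, 48]
Insert 44: [21, 24, 30, 44, 12, 35, 48]
Insert 12: [12, 21, 24, 30, 44, 35, 48]
Insert 35: [12, 21, 24, 30, 35, 44, 48]
Insert 48: [12, 21, 24, 30, 35, 44, 48]

Sorted: [12, 21, 24, 30, 35, 44, 48]


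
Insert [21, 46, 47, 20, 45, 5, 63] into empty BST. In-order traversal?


Insert 21: root
Insert 46: R from 21
Insert 47: R from 21 -> R from 46
Insert 20: L from 21
Insert 45: R from 21 -> L from 46
Insert 5: L from 21 -> L from 20
Insert 63: R from 21 -> R from 46 -> R from 47

In-order: [5, 20, 21, 45, 46, 47, 63]


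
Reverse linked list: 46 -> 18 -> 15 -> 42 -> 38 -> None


Step 1: curr=46, set curr.next=prev(None) | reversed so far: 46
Step 2: curr=18, set curr.next=prev(46) | reversed so far: 18 -> 46
Step 3: curr=15, set curr.next=prev(18) | reversed so far: 15 -> 18 -> 46
Step 4: curr=42, set curr.next=prev(15) | reversed so far: 42 -> 15 -> 18 -> 46
Step 5: curr=38, set curr.next=prev(42) | reversed so far: 38 -> 42 -> 15 -> 18 -> 46

38 -> 42 -> 15 -> 18 -> 46 -> None


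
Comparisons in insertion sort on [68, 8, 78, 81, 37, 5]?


Algorithm: insertion sort
Input: [68, 8, 78, 81, 37, 5]
Sorted: [5, 8, 37, 68, 78, 81]

12


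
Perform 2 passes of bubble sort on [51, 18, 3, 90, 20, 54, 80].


Initial: [51, 18, 3, 90, 20, 54, 80]
Pass 1: [18, 3, 51, 20, 54, 80, 90] (5 swaps)
Pass 2: [3, 18, 20, 51, 54, 80, 90] (2 swaps)

After 2 passes: [3, 18, 20, 51, 54, 80, 90]


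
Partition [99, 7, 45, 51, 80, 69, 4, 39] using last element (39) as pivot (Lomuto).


Pivot: 39
  7 <= 39: swap -> [7, 99, 45, 51, 80, 69, 4, 39]
  4 <= 39: swap -> [7, 4, 45, 51, 80, 69, 99, 39]
Place pivot at 2: [7, 4, 39, 51, 80, 69, 99, 45]

Partitioned: [7, 4, 39, 51, 80, 69, 99, 45]


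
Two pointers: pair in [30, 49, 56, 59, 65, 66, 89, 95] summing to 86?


lo=0(30)+hi=7(95)=125
lo=0(30)+hi=6(89)=119
lo=0(30)+hi=5(66)=96
lo=0(30)+hi=4(65)=95
lo=0(30)+hi=3(59)=89
lo=0(30)+hi=2(56)=86

Yes: 30+56=86


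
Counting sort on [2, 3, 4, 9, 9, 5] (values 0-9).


Input: [2, 3, 4, 9, 9, 5]
Counts: [0, 0, 1, 1, 1, 1, 0, 0, 0, 2]

Sorted: [2, 3, 4, 5, 9, 9]


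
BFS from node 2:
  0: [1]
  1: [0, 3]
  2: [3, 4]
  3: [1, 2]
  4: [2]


Visit 2, enqueue [3, 4]
Visit 3, enqueue [1]
Visit 4, enqueue []
Visit 1, enqueue [0]
Visit 0, enqueue []

BFS order: [2, 3, 4, 1, 0]


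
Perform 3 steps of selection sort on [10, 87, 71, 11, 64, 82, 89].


Initial: [10, 87, 71, 11, 64, 82, 89]
Step 1: min=10 at 0
  Swap: [10, 87, 71, 11, 64, 82, 89]
Step 2: min=11 at 3
  Swap: [10, 11, 71, 87, 64, 82, 89]
Step 3: min=64 at 4
  Swap: [10, 11, 64, 87, 71, 82, 89]

After 3 steps: [10, 11, 64, 87, 71, 82, 89]


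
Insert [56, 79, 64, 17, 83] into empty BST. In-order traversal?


Insert 56: root
Insert 79: R from 56
Insert 64: R from 56 -> L from 79
Insert 17: L from 56
Insert 83: R from 56 -> R from 79

In-order: [17, 56, 64, 79, 83]


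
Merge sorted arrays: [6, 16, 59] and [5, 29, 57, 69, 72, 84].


Take 5 from B
Take 6 from A
Take 16 from A
Take 29 from B
Take 57 from B
Take 59 from A

Merged: [5, 6, 16, 29, 57, 59, 69, 72, 84]


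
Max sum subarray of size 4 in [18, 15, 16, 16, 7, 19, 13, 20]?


[0:4]: 65
[1:5]: 54
[2:6]: 58
[3:7]: 55
[4:8]: 59

Max: 65 at [0:4]


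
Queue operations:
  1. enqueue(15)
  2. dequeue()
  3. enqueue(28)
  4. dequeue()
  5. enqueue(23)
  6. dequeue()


enqueue(15) -> [15]
dequeue()->15, []
enqueue(28) -> [28]
dequeue()->28, []
enqueue(23) -> [23]
dequeue()->23, []

Final queue: []


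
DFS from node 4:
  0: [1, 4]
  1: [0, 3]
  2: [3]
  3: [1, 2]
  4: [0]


Visit 4, push [0]
Visit 0, push [1]
Visit 1, push [3]
Visit 3, push [2]
Visit 2, push []

DFS order: [4, 0, 1, 3, 2]


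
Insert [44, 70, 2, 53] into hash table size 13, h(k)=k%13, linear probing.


Insert 44: h=5 -> slot 5
Insert 70: h=5, 1 probes -> slot 6
Insert 2: h=2 -> slot 2
Insert 53: h=1 -> slot 1

Table: [None, 53, 2, None, None, 44, 70, None, None, None, None, None, None]


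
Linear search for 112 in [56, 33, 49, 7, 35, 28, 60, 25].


i=0: 56!=112
i=1: 33!=112
i=2: 49!=112
i=3: 7!=112
i=4: 35!=112
i=5: 28!=112
i=6: 60!=112
i=7: 25!=112

Not found, 8 comps


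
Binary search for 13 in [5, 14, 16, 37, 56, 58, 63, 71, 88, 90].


Step 1: lo=0, hi=9, mid=4, val=56
Step 2: lo=0, hi=3, mid=1, val=14
Step 3: lo=0, hi=0, mid=0, val=5

Not found


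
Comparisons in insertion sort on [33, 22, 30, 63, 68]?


Algorithm: insertion sort
Input: [33, 22, 30, 63, 68]
Sorted: [22, 30, 33, 63, 68]

5


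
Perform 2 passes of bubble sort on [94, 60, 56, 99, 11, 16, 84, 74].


Initial: [94, 60, 56, 99, 11, 16, 84, 74]
Pass 1: [60, 56, 94, 11, 16, 84, 74, 99] (6 swaps)
Pass 2: [56, 60, 11, 16, 84, 74, 94, 99] (5 swaps)

After 2 passes: [56, 60, 11, 16, 84, 74, 94, 99]


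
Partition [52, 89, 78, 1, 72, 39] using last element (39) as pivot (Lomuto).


Pivot: 39
  1 <= 39: swap -> [1, 89, 78, 52, 72, 39]
Place pivot at 1: [1, 39, 78, 52, 72, 89]

Partitioned: [1, 39, 78, 52, 72, 89]


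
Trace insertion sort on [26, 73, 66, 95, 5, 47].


Initial: [26, 73, 66, 95, 5, 47]
Insert 73: [26, 73, 66, 95, 5, 47]
Insert 66: [26, 66, 73, 95, 5, 47]
Insert 95: [26, 66, 73, 95, 5, 47]
Insert 5: [5, 26, 66, 73, 95, 47]
Insert 47: [5, 26, 47, 66, 73, 95]

Sorted: [5, 26, 47, 66, 73, 95]


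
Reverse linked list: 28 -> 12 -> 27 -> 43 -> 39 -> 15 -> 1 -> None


Step 1: curr=28, set curr.next=prev(None) | reversed so far: 28
Step 2: curr=12, set curr.next=prev(28) | reversed so far: 12 -> 28
Step 3: curr=27, set curr.next=prev(12) | reversed so far: 27 -> 12 -> 28
Step 4: curr=43, set curr.next=prev(27) | reversed so far: 43 -> 27 -> 12 -> 28
Step 5: curr=39, set curr.next=prev(43) | reversed so far: 39 -> 43 -> 27 -> 12 -> 28
Step 6: curr=15, set curr.next=prev(39) | reversed so far: 15 -> 39 -> 43 -> 27 -> 12 -> 28
Step 7: curr=1, set curr.next=prev(15) | reversed so far: 1 -> 15 -> 39 -> 43 -> 27 -> 12 -> 28

1 -> 15 -> 39 -> 43 -> 27 -> 12 -> 28 -> None


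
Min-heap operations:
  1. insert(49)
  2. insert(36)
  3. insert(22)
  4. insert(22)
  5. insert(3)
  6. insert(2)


insert(49) -> [49]
insert(36) -> [36, 49]
insert(22) -> [22, 49, 36]
insert(22) -> [22, 22, 36, 49]
insert(3) -> [3, 22, 36, 49, 22]
insert(2) -> [2, 22, 3, 49, 22, 36]

Final heap: [2, 22, 3, 49, 22, 36]


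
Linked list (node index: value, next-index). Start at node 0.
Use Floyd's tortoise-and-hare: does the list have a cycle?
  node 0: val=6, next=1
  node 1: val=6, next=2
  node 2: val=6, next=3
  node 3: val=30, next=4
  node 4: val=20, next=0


Floyd's tortoise (slow, +1) and hare (fast, +2):
  init: slow=0, fast=0
  step 1: slow=1, fast=2
  step 2: slow=2, fast=4
  step 3: slow=3, fast=1
  step 4: slow=4, fast=3
  step 5: slow=0, fast=0
  slow == fast at node 0: cycle detected

Cycle: yes


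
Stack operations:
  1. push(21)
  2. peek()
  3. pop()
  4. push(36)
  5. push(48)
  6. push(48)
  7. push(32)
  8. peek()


push(21) -> [21]
peek()->21
pop()->21, []
push(36) -> [36]
push(48) -> [36, 48]
push(48) -> [36, 48, 48]
push(32) -> [36, 48, 48, 32]
peek()->32

Final stack: [36, 48, 48, 32]


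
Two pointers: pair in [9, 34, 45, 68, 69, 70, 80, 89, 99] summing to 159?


lo=0(9)+hi=8(99)=108
lo=1(34)+hi=8(99)=133
lo=2(45)+hi=8(99)=144
lo=3(68)+hi=8(99)=167
lo=3(68)+hi=7(89)=157
lo=4(69)+hi=7(89)=158
lo=5(70)+hi=7(89)=159

Yes: 70+89=159


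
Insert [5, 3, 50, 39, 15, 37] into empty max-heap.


Insert 5: [5]
Insert 3: [5, 3]
Insert 50: [50, 3, 5]
Insert 39: [50, 39, 5, 3]
Insert 15: [50, 39, 5, 3, 15]
Insert 37: [50, 39, 37, 3, 15, 5]

Final heap: [50, 39, 37, 3, 15, 5]


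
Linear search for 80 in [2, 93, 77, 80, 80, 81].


i=0: 2!=80
i=1: 93!=80
i=2: 77!=80
i=3: 80==80 found!

Found at 3, 4 comps


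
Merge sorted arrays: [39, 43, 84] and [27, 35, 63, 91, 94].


Take 27 from B
Take 35 from B
Take 39 from A
Take 43 from A
Take 63 from B
Take 84 from A

Merged: [27, 35, 39, 43, 63, 84, 91, 94]


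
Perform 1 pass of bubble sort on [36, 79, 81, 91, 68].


Initial: [36, 79, 81, 91, 68]
Pass 1: [36, 79, 81, 68, 91] (1 swaps)

After 1 pass: [36, 79, 81, 68, 91]


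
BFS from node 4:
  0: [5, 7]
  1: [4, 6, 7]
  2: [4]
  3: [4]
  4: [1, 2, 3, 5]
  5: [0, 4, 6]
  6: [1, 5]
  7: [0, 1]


Visit 4, enqueue [1, 2, 3, 5]
Visit 1, enqueue [6, 7]
Visit 2, enqueue []
Visit 3, enqueue []
Visit 5, enqueue [0]
Visit 6, enqueue []
Visit 7, enqueue []
Visit 0, enqueue []

BFS order: [4, 1, 2, 3, 5, 6, 7, 0]


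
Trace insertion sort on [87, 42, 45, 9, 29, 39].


Initial: [87, 42, 45, 9, 29, 39]
Insert 42: [42, 87, 45, 9, 29, 39]
Insert 45: [42, 45, 87, 9, 29, 39]
Insert 9: [9, 42, 45, 87, 29, 39]
Insert 29: [9, 29, 42, 45, 87, 39]
Insert 39: [9, 29, 39, 42, 45, 87]

Sorted: [9, 29, 39, 42, 45, 87]


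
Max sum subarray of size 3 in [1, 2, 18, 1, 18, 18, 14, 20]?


[0:3]: 21
[1:4]: 21
[2:5]: 37
[3:6]: 37
[4:7]: 50
[5:8]: 52

Max: 52 at [5:8]


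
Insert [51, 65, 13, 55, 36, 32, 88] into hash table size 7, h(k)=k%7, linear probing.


Insert 51: h=2 -> slot 2
Insert 65: h=2, 1 probes -> slot 3
Insert 13: h=6 -> slot 6
Insert 55: h=6, 1 probes -> slot 0
Insert 36: h=1 -> slot 1
Insert 32: h=4 -> slot 4
Insert 88: h=4, 1 probes -> slot 5

Table: [55, 36, 51, 65, 32, 88, 13]


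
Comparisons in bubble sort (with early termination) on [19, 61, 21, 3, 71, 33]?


Algorithm: bubble sort (with early termination)
Input: [19, 61, 21, 3, 71, 33]
Sorted: [3, 19, 21, 33, 61, 71]

14


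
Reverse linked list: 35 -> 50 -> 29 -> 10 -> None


Step 1: curr=35, set curr.next=prev(None) | reversed so far: 35
Step 2: curr=50, set curr.next=prev(35) | reversed so far: 50 -> 35
Step 3: curr=29, set curr.next=prev(50) | reversed so far: 29 -> 50 -> 35
Step 4: curr=10, set curr.next=prev(29) | reversed so far: 10 -> 29 -> 50 -> 35

10 -> 29 -> 50 -> 35 -> None


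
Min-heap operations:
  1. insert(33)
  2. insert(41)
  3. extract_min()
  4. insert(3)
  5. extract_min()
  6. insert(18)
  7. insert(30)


insert(33) -> [33]
insert(41) -> [33, 41]
extract_min()->33, [41]
insert(3) -> [3, 41]
extract_min()->3, [41]
insert(18) -> [18, 41]
insert(30) -> [18, 41, 30]

Final heap: [18, 41, 30]


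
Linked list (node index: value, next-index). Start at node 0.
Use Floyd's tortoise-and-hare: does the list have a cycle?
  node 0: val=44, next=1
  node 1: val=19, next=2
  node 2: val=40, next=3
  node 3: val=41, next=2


Floyd's tortoise (slow, +1) and hare (fast, +2):
  init: slow=0, fast=0
  step 1: slow=1, fast=2
  step 2: slow=2, fast=2
  slow == fast at node 2: cycle detected

Cycle: yes


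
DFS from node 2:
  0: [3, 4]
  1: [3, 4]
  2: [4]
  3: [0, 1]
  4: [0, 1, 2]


Visit 2, push [4]
Visit 4, push [1, 0]
Visit 0, push [3]
Visit 3, push [1]
Visit 1, push []

DFS order: [2, 4, 0, 3, 1]


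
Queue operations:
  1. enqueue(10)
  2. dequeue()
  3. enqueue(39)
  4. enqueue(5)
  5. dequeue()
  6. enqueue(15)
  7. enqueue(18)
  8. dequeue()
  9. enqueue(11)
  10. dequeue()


enqueue(10) -> [10]
dequeue()->10, []
enqueue(39) -> [39]
enqueue(5) -> [39, 5]
dequeue()->39, [5]
enqueue(15) -> [5, 15]
enqueue(18) -> [5, 15, 18]
dequeue()->5, [15, 18]
enqueue(11) -> [15, 18, 11]
dequeue()->15, [18, 11]

Final queue: [18, 11]


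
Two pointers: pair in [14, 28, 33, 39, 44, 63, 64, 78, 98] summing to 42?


lo=0(14)+hi=8(98)=112
lo=0(14)+hi=7(78)=92
lo=0(14)+hi=6(64)=78
lo=0(14)+hi=5(63)=77
lo=0(14)+hi=4(44)=58
lo=0(14)+hi=3(39)=53
lo=0(14)+hi=2(33)=47
lo=0(14)+hi=1(28)=42

Yes: 14+28=42


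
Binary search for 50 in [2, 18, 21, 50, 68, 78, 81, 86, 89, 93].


Step 1: lo=0, hi=9, mid=4, val=68
Step 2: lo=0, hi=3, mid=1, val=18
Step 3: lo=2, hi=3, mid=2, val=21
Step 4: lo=3, hi=3, mid=3, val=50

Found at index 3


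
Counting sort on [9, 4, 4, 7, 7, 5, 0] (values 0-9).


Input: [9, 4, 4, 7, 7, 5, 0]
Counts: [1, 0, 0, 0, 2, 1, 0, 2, 0, 1]

Sorted: [0, 4, 4, 5, 7, 7, 9]


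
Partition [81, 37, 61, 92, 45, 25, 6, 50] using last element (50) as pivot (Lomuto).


Pivot: 50
  37 <= 50: swap -> [37, 81, 61, 92, 45, 25, 6, 50]
  45 <= 50: swap -> [37, 45, 61, 92, 81, 25, 6, 50]
  25 <= 50: swap -> [37, 45, 25, 92, 81, 61, 6, 50]
  6 <= 50: swap -> [37, 45, 25, 6, 81, 61, 92, 50]
Place pivot at 4: [37, 45, 25, 6, 50, 61, 92, 81]

Partitioned: [37, 45, 25, 6, 50, 61, 92, 81]


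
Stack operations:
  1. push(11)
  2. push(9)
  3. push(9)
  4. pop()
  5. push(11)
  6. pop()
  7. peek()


push(11) -> [11]
push(9) -> [11, 9]
push(9) -> [11, 9, 9]
pop()->9, [11, 9]
push(11) -> [11, 9, 11]
pop()->11, [11, 9]
peek()->9

Final stack: [11, 9]


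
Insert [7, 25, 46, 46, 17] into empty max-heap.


Insert 7: [7]
Insert 25: [25, 7]
Insert 46: [46, 7, 25]
Insert 46: [46, 46, 25, 7]
Insert 17: [46, 46, 25, 7, 17]

Final heap: [46, 46, 25, 7, 17]


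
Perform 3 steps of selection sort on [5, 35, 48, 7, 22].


Initial: [5, 35, 48, 7, 22]
Step 1: min=5 at 0
  Swap: [5, 35, 48, 7, 22]
Step 2: min=7 at 3
  Swap: [5, 7, 48, 35, 22]
Step 3: min=22 at 4
  Swap: [5, 7, 22, 35, 48]

After 3 steps: [5, 7, 22, 35, 48]


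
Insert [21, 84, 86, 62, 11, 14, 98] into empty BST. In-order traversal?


Insert 21: root
Insert 84: R from 21
Insert 86: R from 21 -> R from 84
Insert 62: R from 21 -> L from 84
Insert 11: L from 21
Insert 14: L from 21 -> R from 11
Insert 98: R from 21 -> R from 84 -> R from 86

In-order: [11, 14, 21, 62, 84, 86, 98]


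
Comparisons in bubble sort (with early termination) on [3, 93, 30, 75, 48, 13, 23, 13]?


Algorithm: bubble sort (with early termination)
Input: [3, 93, 30, 75, 48, 13, 23, 13]
Sorted: [3, 13, 13, 23, 30, 48, 75, 93]

27


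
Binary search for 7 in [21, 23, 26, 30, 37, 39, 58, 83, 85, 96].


Step 1: lo=0, hi=9, mid=4, val=37
Step 2: lo=0, hi=3, mid=1, val=23
Step 3: lo=0, hi=0, mid=0, val=21

Not found


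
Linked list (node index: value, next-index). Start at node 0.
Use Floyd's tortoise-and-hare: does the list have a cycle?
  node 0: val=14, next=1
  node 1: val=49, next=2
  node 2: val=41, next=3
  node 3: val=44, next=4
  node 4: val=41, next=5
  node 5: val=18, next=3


Floyd's tortoise (slow, +1) and hare (fast, +2):
  init: slow=0, fast=0
  step 1: slow=1, fast=2
  step 2: slow=2, fast=4
  step 3: slow=3, fast=3
  slow == fast at node 3: cycle detected

Cycle: yes


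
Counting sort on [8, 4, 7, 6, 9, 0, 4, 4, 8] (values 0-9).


Input: [8, 4, 7, 6, 9, 0, 4, 4, 8]
Counts: [1, 0, 0, 0, 3, 0, 1, 1, 2, 1]

Sorted: [0, 4, 4, 4, 6, 7, 8, 8, 9]


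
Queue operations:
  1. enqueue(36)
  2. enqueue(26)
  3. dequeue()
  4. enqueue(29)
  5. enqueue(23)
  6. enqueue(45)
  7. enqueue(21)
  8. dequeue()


enqueue(36) -> [36]
enqueue(26) -> [36, 26]
dequeue()->36, [26]
enqueue(29) -> [26, 29]
enqueue(23) -> [26, 29, 23]
enqueue(45) -> [26, 29, 23, 45]
enqueue(21) -> [26, 29, 23, 45, 21]
dequeue()->26, [29, 23, 45, 21]

Final queue: [29, 23, 45, 21]


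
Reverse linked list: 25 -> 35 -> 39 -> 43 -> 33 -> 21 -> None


Step 1: curr=25, set curr.next=prev(None) | reversed so far: 25
Step 2: curr=35, set curr.next=prev(25) | reversed so far: 35 -> 25
Step 3: curr=39, set curr.next=prev(35) | reversed so far: 39 -> 35 -> 25
Step 4: curr=43, set curr.next=prev(39) | reversed so far: 43 -> 39 -> 35 -> 25
Step 5: curr=33, set curr.next=prev(43) | reversed so far: 33 -> 43 -> 39 -> 35 -> 25
Step 6: curr=21, set curr.next=prev(33) | reversed so far: 21 -> 33 -> 43 -> 39 -> 35 -> 25

21 -> 33 -> 43 -> 39 -> 35 -> 25 -> None


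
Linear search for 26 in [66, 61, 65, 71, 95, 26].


i=0: 66!=26
i=1: 61!=26
i=2: 65!=26
i=3: 71!=26
i=4: 95!=26
i=5: 26==26 found!

Found at 5, 6 comps


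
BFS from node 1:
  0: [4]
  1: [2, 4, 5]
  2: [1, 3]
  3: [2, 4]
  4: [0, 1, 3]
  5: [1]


Visit 1, enqueue [2, 4, 5]
Visit 2, enqueue [3]
Visit 4, enqueue [0]
Visit 5, enqueue []
Visit 3, enqueue []
Visit 0, enqueue []

BFS order: [1, 2, 4, 5, 3, 0]


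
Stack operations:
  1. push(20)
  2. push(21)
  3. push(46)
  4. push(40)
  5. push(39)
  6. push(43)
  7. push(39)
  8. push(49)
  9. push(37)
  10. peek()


push(20) -> [20]
push(21) -> [20, 21]
push(46) -> [20, 21, 46]
push(40) -> [20, 21, 46, 40]
push(39) -> [20, 21, 46, 40, 39]
push(43) -> [20, 21, 46, 40, 39, 43]
push(39) -> [20, 21, 46, 40, 39, 43, 39]
push(49) -> [20, 21, 46, 40, 39, 43, 39, 49]
push(37) -> [20, 21, 46, 40, 39, 43, 39, 49, 37]
peek()->37

Final stack: [20, 21, 46, 40, 39, 43, 39, 49, 37]


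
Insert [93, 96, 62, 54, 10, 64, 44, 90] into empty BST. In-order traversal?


Insert 93: root
Insert 96: R from 93
Insert 62: L from 93
Insert 54: L from 93 -> L from 62
Insert 10: L from 93 -> L from 62 -> L from 54
Insert 64: L from 93 -> R from 62
Insert 44: L from 93 -> L from 62 -> L from 54 -> R from 10
Insert 90: L from 93 -> R from 62 -> R from 64

In-order: [10, 44, 54, 62, 64, 90, 93, 96]


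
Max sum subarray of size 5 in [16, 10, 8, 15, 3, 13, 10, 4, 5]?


[0:5]: 52
[1:6]: 49
[2:7]: 49
[3:8]: 45
[4:9]: 35

Max: 52 at [0:5]


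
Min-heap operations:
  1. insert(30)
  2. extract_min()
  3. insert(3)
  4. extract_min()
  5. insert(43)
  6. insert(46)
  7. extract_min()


insert(30) -> [30]
extract_min()->30, []
insert(3) -> [3]
extract_min()->3, []
insert(43) -> [43]
insert(46) -> [43, 46]
extract_min()->43, [46]

Final heap: [46]


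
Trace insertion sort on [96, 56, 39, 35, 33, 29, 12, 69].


Initial: [96, 56, 39, 35, 33, 29, 12, 69]
Insert 56: [56, 96, 39, 35, 33, 29, 12, 69]
Insert 39: [39, 56, 96, 35, 33, 29, 12, 69]
Insert 35: [35, 39, 56, 96, 33, 29, 12, 69]
Insert 33: [33, 35, 39, 56, 96, 29, 12, 69]
Insert 29: [29, 33, 35, 39, 56, 96, 12, 69]
Insert 12: [12, 29, 33, 35, 39, 56, 96, 69]
Insert 69: [12, 29, 33, 35, 39, 56, 69, 96]

Sorted: [12, 29, 33, 35, 39, 56, 69, 96]


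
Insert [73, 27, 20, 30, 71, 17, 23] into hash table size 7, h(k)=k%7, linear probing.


Insert 73: h=3 -> slot 3
Insert 27: h=6 -> slot 6
Insert 20: h=6, 1 probes -> slot 0
Insert 30: h=2 -> slot 2
Insert 71: h=1 -> slot 1
Insert 17: h=3, 1 probes -> slot 4
Insert 23: h=2, 3 probes -> slot 5

Table: [20, 71, 30, 73, 17, 23, 27]


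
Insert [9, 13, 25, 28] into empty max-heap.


Insert 9: [9]
Insert 13: [13, 9]
Insert 25: [25, 9, 13]
Insert 28: [28, 25, 13, 9]

Final heap: [28, 25, 13, 9]


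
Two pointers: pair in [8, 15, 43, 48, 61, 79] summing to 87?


lo=0(8)+hi=5(79)=87

Yes: 8+79=87


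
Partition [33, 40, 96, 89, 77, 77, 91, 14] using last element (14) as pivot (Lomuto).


Pivot: 14
Place pivot at 0: [14, 40, 96, 89, 77, 77, 91, 33]

Partitioned: [14, 40, 96, 89, 77, 77, 91, 33]


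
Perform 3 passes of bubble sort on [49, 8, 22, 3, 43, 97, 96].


Initial: [49, 8, 22, 3, 43, 97, 96]
Pass 1: [8, 22, 3, 43, 49, 96, 97] (5 swaps)
Pass 2: [8, 3, 22, 43, 49, 96, 97] (1 swaps)
Pass 3: [3, 8, 22, 43, 49, 96, 97] (1 swaps)

After 3 passes: [3, 8, 22, 43, 49, 96, 97]


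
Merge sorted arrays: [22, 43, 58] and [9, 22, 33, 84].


Take 9 from B
Take 22 from A
Take 22 from B
Take 33 from B
Take 43 from A
Take 58 from A

Merged: [9, 22, 22, 33, 43, 58, 84]


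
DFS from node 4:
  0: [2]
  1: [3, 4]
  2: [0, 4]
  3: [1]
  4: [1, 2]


Visit 4, push [2, 1]
Visit 1, push [3]
Visit 3, push []
Visit 2, push [0]
Visit 0, push []

DFS order: [4, 1, 3, 2, 0]


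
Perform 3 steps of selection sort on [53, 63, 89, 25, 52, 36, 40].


Initial: [53, 63, 89, 25, 52, 36, 40]
Step 1: min=25 at 3
  Swap: [25, 63, 89, 53, 52, 36, 40]
Step 2: min=36 at 5
  Swap: [25, 36, 89, 53, 52, 63, 40]
Step 3: min=40 at 6
  Swap: [25, 36, 40, 53, 52, 63, 89]

After 3 steps: [25, 36, 40, 53, 52, 63, 89]


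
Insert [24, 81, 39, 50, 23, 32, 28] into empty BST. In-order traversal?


Insert 24: root
Insert 81: R from 24
Insert 39: R from 24 -> L from 81
Insert 50: R from 24 -> L from 81 -> R from 39
Insert 23: L from 24
Insert 32: R from 24 -> L from 81 -> L from 39
Insert 28: R from 24 -> L from 81 -> L from 39 -> L from 32

In-order: [23, 24, 28, 32, 39, 50, 81]


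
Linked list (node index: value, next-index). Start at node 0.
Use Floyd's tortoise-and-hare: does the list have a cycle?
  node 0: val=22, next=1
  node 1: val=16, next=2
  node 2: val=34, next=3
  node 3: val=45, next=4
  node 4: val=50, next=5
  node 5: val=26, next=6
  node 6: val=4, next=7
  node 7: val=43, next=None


Floyd's tortoise (slow, +1) and hare (fast, +2):
  init: slow=0, fast=0
  step 1: slow=1, fast=2
  step 2: slow=2, fast=4
  step 3: slow=3, fast=6
  step 4: fast 6->7->None, no cycle

Cycle: no


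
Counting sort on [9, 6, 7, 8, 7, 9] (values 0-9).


Input: [9, 6, 7, 8, 7, 9]
Counts: [0, 0, 0, 0, 0, 0, 1, 2, 1, 2]

Sorted: [6, 7, 7, 8, 9, 9]


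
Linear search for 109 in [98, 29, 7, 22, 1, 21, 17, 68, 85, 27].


i=0: 98!=109
i=1: 29!=109
i=2: 7!=109
i=3: 22!=109
i=4: 1!=109
i=5: 21!=109
i=6: 17!=109
i=7: 68!=109
i=8: 85!=109
i=9: 27!=109

Not found, 10 comps


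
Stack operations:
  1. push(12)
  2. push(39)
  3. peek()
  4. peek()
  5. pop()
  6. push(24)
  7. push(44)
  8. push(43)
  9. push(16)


push(12) -> [12]
push(39) -> [12, 39]
peek()->39
peek()->39
pop()->39, [12]
push(24) -> [12, 24]
push(44) -> [12, 24, 44]
push(43) -> [12, 24, 44, 43]
push(16) -> [12, 24, 44, 43, 16]

Final stack: [12, 24, 44, 43, 16]


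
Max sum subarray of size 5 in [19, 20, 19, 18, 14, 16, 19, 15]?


[0:5]: 90
[1:6]: 87
[2:7]: 86
[3:8]: 82

Max: 90 at [0:5]


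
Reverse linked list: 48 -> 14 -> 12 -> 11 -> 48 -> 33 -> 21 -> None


Step 1: curr=48, set curr.next=prev(None) | reversed so far: 48
Step 2: curr=14, set curr.next=prev(48) | reversed so far: 14 -> 48
Step 3: curr=12, set curr.next=prev(14) | reversed so far: 12 -> 14 -> 48
Step 4: curr=11, set curr.next=prev(12) | reversed so far: 11 -> 12 -> 14 -> 48
Step 5: curr=48, set curr.next=prev(11) | reversed so far: 48 -> 11 -> 12 -> 14 -> 48
Step 6: curr=33, set curr.next=prev(48) | reversed so far: 33 -> 48 -> 11 -> 12 -> 14 -> 48
Step 7: curr=21, set curr.next=prev(33) | reversed so far: 21 -> 33 -> 48 -> 11 -> 12 -> 14 -> 48

21 -> 33 -> 48 -> 11 -> 12 -> 14 -> 48 -> None


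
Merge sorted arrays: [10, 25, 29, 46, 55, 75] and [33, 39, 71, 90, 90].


Take 10 from A
Take 25 from A
Take 29 from A
Take 33 from B
Take 39 from B
Take 46 from A
Take 55 from A
Take 71 from B
Take 75 from A

Merged: [10, 25, 29, 33, 39, 46, 55, 71, 75, 90, 90]


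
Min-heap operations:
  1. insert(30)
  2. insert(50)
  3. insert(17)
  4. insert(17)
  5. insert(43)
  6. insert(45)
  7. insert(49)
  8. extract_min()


insert(30) -> [30]
insert(50) -> [30, 50]
insert(17) -> [17, 50, 30]
insert(17) -> [17, 17, 30, 50]
insert(43) -> [17, 17, 30, 50, 43]
insert(45) -> [17, 17, 30, 50, 43, 45]
insert(49) -> [17, 17, 30, 50, 43, 45, 49]
extract_min()->17, [17, 43, 30, 50, 49, 45]

Final heap: [17, 43, 30, 50, 49, 45]


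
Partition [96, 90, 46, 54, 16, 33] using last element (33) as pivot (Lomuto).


Pivot: 33
  16 <= 33: swap -> [16, 90, 46, 54, 96, 33]
Place pivot at 1: [16, 33, 46, 54, 96, 90]

Partitioned: [16, 33, 46, 54, 96, 90]


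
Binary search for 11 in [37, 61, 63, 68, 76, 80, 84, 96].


Step 1: lo=0, hi=7, mid=3, val=68
Step 2: lo=0, hi=2, mid=1, val=61
Step 3: lo=0, hi=0, mid=0, val=37

Not found


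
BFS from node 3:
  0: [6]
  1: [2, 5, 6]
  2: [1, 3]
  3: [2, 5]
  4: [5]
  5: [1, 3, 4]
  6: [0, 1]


Visit 3, enqueue [2, 5]
Visit 2, enqueue [1]
Visit 5, enqueue [4]
Visit 1, enqueue [6]
Visit 4, enqueue []
Visit 6, enqueue [0]
Visit 0, enqueue []

BFS order: [3, 2, 5, 1, 4, 6, 0]


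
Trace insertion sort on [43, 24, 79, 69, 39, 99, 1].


Initial: [43, 24, 79, 69, 39, 99, 1]
Insert 24: [24, 43, 79, 69, 39, 99, 1]
Insert 79: [24, 43, 79, 69, 39, 99, 1]
Insert 69: [24, 43, 69, 79, 39, 99, 1]
Insert 39: [24, 39, 43, 69, 79, 99, 1]
Insert 99: [24, 39, 43, 69, 79, 99, 1]
Insert 1: [1, 24, 39, 43, 69, 79, 99]

Sorted: [1, 24, 39, 43, 69, 79, 99]
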